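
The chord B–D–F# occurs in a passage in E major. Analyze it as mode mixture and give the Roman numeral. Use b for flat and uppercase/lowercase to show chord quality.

B is scale degree 5 in E major. The diatonic chord on degree 5 would be B (V), but B–D–F# is the minor chord from E minor. As a borrowed chord it is labeled v.

v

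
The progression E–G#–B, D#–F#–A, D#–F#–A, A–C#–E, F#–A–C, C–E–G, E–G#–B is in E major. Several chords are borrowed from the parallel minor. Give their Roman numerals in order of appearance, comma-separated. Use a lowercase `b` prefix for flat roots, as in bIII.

E major has the diatonic set E, F#m, G#m, A, B, C#m, D#dim. E–G#–B = E, D#–F#–A = D#dim and A–C#–E = A are all diatonic. F#–A–C is not: scale degree 2 in E major carries F#m (ii). In E minor the chord on that degree is F#dim, so here it functions as ii°, borrowed from the parallel minor. But C–E–G is foreign: the diatonic vi on degree 6 is C#m, whereas C comes from E minor. It is labeled bVI.

ii°, bVI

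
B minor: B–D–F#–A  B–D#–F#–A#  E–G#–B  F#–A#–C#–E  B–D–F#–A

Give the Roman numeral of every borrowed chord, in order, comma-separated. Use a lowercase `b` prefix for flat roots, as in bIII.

In B minor (with V from harmonic minor) the diatonic chords are Bm, C#dim, D, Em, F#, G, A. B–D–F#–A = Bm7 and F#–A#–C#–E = F#7 both belong to that set. B–D#–F#–A# doesn't fit — on degree 1 B minor would have Bm (i). Bmaj7 is the degree-1 chord of B major, so it is the borrowed Imaj7. But E–G#–B is foreign: the diatonic iv on degree 4 is Em, whereas E comes from B major. It is labeled IV.

Imaj7, IV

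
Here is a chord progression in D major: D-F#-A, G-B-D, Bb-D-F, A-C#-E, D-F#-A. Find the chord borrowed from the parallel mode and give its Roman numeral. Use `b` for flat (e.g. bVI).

bVI

In D major the diatonic chords are D, Em, F#m, G, A, Bm, C#dim. Of the given chords, D–F#–A = D, G–B–D = G and A–C#–E = A are diatonic. But Bb–D–F is foreign: the diatonic vi on degree 6 is Bm, whereas Bb comes from D minor. It is labeled bVI.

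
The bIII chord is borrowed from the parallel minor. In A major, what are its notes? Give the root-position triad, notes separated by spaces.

C E G

bIII is built on the lowered scale degree 3. In A major degree 3 is C#; lowered it becomes C. In A minor the chord on C is C–E–G.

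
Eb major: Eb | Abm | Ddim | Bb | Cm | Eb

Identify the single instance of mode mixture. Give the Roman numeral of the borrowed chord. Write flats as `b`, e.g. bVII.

iv

The diatonic triads in Eb major are Eb, Fm, Gm, Ab, Bb, Cm, Ddim. Eb, Ddim, Bb and Cm all belong to that set. Abm (Ab–Cb–Eb) is not: scale degree 4 in Eb major carries Ab (IV). In Eb minor the chord on that degree is Abm, so here it functions as iv, borrowed from the parallel minor.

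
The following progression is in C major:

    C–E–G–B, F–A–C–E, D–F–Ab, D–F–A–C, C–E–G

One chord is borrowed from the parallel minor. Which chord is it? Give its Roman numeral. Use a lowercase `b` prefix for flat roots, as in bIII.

ii°

In C major the diatonic chords are C, Dm, Em, F, G, Am, Bdim. C–E–G–B = Cmaj7, F–A–C–E = Fmaj7, D–F–A–C = Dm7 and C–E–G = C all belong to that set. D–F–Ab doesn't fit — on degree 2 C major would have Dm (ii). Ddim is the degree-2 chord of C minor, so it is the borrowed ii°.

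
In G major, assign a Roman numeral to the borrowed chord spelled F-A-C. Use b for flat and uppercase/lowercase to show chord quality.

bVII

F is the lowered form of scale degree 7 in G major (the diatonic degree 7 is F#). The diatonic chord on degree 7 would be F#dim (vii°), but F–A–C is the major chord from G minor. As a borrowed chord it is labeled bVII.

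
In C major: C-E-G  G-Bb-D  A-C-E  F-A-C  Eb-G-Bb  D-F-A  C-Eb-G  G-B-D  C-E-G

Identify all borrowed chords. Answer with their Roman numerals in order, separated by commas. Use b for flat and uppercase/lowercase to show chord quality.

v, bIII, i

C major has the diatonic set C, Dm, Em, F, G, Am, Bdim. Of the given chords, C–E–G = C, A–C–E = Am, F–A–C = F, D–F–A = Dm and G–B–D = G are diatonic. G–Bb–D is not: scale degree 5 in C major carries G (V). In C minor the chord on that degree is Gm, so here it functions as v, borrowed from the parallel minor. Eb–G–Bb doesn't fit — on degree 3 C major would have Em (iii). Eb is the degree-3 chord of C minor, so it is the borrowed bIII. But C–Eb–G is foreign: the diatonic I on degree 1 is C, whereas Cm comes from C minor. It is labeled i.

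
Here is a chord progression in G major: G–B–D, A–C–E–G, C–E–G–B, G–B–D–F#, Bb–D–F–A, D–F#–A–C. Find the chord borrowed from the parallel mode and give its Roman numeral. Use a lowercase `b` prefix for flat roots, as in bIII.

bIIImaj7

The diatonic triads in G major are G, Am, Bm, C, D, Em, F#dim. Of the given chords, G–B–D = G, A–C–E–G = Am7, C–E–G–B = Cmaj7, G–B–D–F# = Gmaj7 and D–F#–A–C = D7 are diatonic. But Bb–D–F–A is foreign: the diatonic iii on degree 3 is Bm, whereas Bbmaj7 comes from G minor. It is labeled bIIImaj7.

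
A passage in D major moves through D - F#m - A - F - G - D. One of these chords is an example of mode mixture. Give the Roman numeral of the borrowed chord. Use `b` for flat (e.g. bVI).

bIII

D major has the diatonic set D, Em, F#m, G, A, Bm, C#dim. Of the given chords, D, F#m, A and G are diatonic. But F (F–A–C) is foreign: the diatonic iii on degree 3 is F#m, whereas F comes from D minor. It is labeled bIII.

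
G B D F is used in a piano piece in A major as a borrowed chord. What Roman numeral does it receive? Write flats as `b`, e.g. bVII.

bVII7

G is the lowered form of scale degree 7 in A major (the diatonic degree 7 is G#). Diatonically A major has G#dim (vii°) on that degree; G–B–D–F is instead the dominant-seventh chord native to A minor, so it takes the label bVII7.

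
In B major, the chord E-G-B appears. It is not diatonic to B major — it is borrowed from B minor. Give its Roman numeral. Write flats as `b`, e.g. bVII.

The root E is the diatonic 4th degree of B major; the borrowing shows in the chord quality. E–G–B is a minor chord — the form found in B minor, not the diatonic IV (E). Borrowed into B major it is written iv.

iv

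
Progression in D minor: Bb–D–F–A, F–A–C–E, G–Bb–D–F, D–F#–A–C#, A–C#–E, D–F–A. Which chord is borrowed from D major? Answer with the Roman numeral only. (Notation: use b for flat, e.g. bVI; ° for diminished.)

Imaj7

The diatonic triads in D minor (with V from harmonic minor) are Dm, Edim, F, Gm, A, Bb, C. Of the given chords, Bb–D–F–A = Bbmaj7, F–A–C–E = Fmaj7, G–Bb–D–F = Gm7, A–C#–E = A and D–F–A = Dm are diatonic. But D–F#–A–C# is foreign: the diatonic i on degree 1 is Dm, whereas Dmaj7 comes from D major. It is labeled Imaj7.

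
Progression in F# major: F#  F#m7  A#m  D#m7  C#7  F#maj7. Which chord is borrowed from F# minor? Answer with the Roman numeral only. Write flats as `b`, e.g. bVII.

i7

F# major has the diatonic set F#, G#m, A#m, B, C#, D#m, E#dim. Of the given chords, F#, A#m, D#m7, C#7 and F#maj7 are diatonic. F#m7 (F#–A–C#–E) doesn't fit — on degree 1 F# major would have F# (I). F#m7 is the degree-1 chord of F# minor, so it is the borrowed i7.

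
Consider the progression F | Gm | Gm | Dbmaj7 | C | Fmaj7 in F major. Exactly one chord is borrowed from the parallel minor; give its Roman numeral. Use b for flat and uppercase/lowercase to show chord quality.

F major has the diatonic set F, Gm, Am, Bb, C, Dm, Edim. F, Gm, C and Fmaj7 all belong to that set. Dbmaj7 (Db–F–Ab–C) is not: scale degree 6 in F major carries Dm (vi). In F minor the chord on that degree is Dbmaj7, so here it functions as bVImaj7, borrowed from the parallel minor.

bVImaj7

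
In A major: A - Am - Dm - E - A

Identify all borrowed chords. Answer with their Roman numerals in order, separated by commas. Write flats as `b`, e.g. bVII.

i, iv

A major has the diatonic set A, Bm, C#m, D, E, F#m, G#dim. Of the given chords, A and E are diatonic. Am (A–C–E) is not: scale degree 1 in A major carries A (I). In A minor the chord on that degree is Am, so here it functions as i, borrowed from the parallel minor. Dm (D–F–A) is not: scale degree 4 in A major carries D (IV). In A minor the chord on that degree is Dm, so here it functions as iv, borrowed from the parallel minor.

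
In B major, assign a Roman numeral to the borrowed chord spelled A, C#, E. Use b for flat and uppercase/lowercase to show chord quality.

bVII

A is the lowered form of scale degree 7 in B major (the diatonic degree 7 is A#). The diatonic chord on degree 7 would be A#dim (vii°), but A–C#–E is the major chord from B minor. As a borrowed chord it is labeled bVII.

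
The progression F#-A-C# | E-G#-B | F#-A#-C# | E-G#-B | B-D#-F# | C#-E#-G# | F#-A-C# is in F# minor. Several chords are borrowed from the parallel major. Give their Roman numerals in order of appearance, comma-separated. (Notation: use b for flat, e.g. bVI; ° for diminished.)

I, IV

F# minor has the diatonic set F#m, G#dim, A, Bm, C#, D, E (with V from harmonic minor). F#–A–C# = F#m, E–G#–B = E and C#–E#–G# = C# are all diatonic. But F#–A#–C# is foreign: the diatonic i on degree 1 is F#m, whereas F# comes from F# major. It is labeled I. B–D#–F# doesn't fit — on degree 4 F# minor would have Bm (iv). B is the degree-4 chord of F# major, so it is the borrowed IV.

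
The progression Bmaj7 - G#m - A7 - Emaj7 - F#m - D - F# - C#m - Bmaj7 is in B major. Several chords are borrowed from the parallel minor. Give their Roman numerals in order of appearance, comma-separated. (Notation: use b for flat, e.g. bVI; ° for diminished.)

bVII7, v, bIII

B major has the diatonic set B, C#m, D#m, E, F#, G#m, A#dim. Bmaj7, G#m, Emaj7, F# and C#m are all diatonic. A7 (A–C#–E–G) is not: scale degree 7 in B major carries A#dim (vii°). In B minor the chord on that degree is A7, so here it functions as bVII7, borrowed from the parallel minor. F#m (F#–A–C#) is not: scale degree 5 in B major carries F# (V). In B minor the chord on that degree is F#m, so here it functions as v, borrowed from the parallel minor. D (D–F#–A) is not: scale degree 3 in B major carries D#m (iii). In B minor the chord on that degree is D, so here it functions as bIII, borrowed from the parallel minor.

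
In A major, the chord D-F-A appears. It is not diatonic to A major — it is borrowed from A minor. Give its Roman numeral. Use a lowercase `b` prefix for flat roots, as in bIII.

The root D is the diatonic 4th degree of A major; the borrowing shows in the chord quality. Diatonically A major has D (IV) on that degree; D–F–A is instead the minor chord native to A minor, so it takes the label iv.

iv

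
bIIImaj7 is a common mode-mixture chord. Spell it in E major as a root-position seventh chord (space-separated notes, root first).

G B D F#

bIIImaj7 is built on the lowered scale degree 3. In E major degree 3 is G#; lowered it becomes G. In E minor the chord on G is G–B–D–F#.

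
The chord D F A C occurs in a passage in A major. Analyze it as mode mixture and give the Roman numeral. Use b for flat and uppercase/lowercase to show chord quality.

iv7

The root D is the diatonic 4th degree of A major; the borrowing shows in the chord quality. D–F–A–C is a minor-seventh chord — the form found in A minor, not the diatonic IV (D). Borrowed into A major it is written iv7.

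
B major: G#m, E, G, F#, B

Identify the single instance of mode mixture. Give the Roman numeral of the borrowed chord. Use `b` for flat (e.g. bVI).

The diatonic triads in B major are B, C#m, D#m, E, F#, G#m, A#dim. G#m, E, F# and B are all diatonic. But G (G–B–D) is foreign: the diatonic vi on degree 6 is G#m, whereas G comes from B minor. It is labeled bVI.

bVI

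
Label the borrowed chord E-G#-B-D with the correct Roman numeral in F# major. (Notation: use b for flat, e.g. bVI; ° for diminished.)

bVII7

In F# major scale degree 7 is E#; E is its lowered form, from F# minor. Diatonically F# major has E#dim (vii°) on that degree; E–G#–B–D is instead the dominant-seventh chord native to F# minor, so it takes the label bVII7.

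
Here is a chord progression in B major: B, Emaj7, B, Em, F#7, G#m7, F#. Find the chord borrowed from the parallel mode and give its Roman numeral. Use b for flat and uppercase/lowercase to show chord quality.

In B major the diatonic chords are B, C#m, D#m, E, F#, G#m, A#dim. Of the given chords, B, Emaj7, F#7, G#m7 and F# are diatonic. But Em (E–G–B) is foreign: the diatonic IV on degree 4 is E, whereas Em comes from B minor. It is labeled iv.

iv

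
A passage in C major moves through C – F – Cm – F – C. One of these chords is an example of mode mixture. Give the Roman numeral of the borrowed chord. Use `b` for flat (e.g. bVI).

The diatonic triads in C major are C, Dm, Em, F, G, Am, Bdim. Of the given chords, C and F are diatonic. But Cm (C–Eb–G) is foreign: the diatonic I on degree 1 is C, whereas Cm comes from C minor. It is labeled i.

i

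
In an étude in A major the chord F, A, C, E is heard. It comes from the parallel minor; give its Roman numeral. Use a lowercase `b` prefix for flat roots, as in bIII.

F is the lowered form of scale degree 6 in A major (the diatonic degree 6 is F#). F–A–C–E is a major-seventh chord — the form found in A minor, not the diatonic vi (F#m). Borrowed into A major it is written bVImaj7.

bVImaj7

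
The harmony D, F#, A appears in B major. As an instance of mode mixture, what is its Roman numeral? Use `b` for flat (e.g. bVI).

bIII

The root D is the lowered 3rd scale degree — diatonically B major has D# there. D–F#–A is a major chord — the form found in B minor, not the diatonic iii (D#m). Borrowed into B major it is written bIII.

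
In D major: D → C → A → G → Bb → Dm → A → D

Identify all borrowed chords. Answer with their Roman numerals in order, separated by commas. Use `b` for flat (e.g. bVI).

D major has the diatonic set D, Em, F#m, G, A, Bm, C#dim. Of the given chords, D, A and G are diatonic. C (C–E–G) is not: scale degree 7 in D major carries C#dim (vii°). In D minor the chord on that degree is C, so here it functions as bVII, borrowed from the parallel minor. Bb (Bb–D–F) doesn't fit — on degree 6 D major would have Bm (vi). Bb is the degree-6 chord of D minor, so it is the borrowed bVI. Dm (D–F–A) is not: scale degree 1 in D major carries D (I). In D minor the chord on that degree is Dm, so here it functions as i, borrowed from the parallel minor.

bVII, bVI, i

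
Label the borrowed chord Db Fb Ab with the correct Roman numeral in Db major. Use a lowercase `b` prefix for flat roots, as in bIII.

i

The root Db is the diatonic 1st degree of Db major; the borrowing shows in the chord quality. Diatonically Db major has Db (I) on that degree; Db–Fb–Ab is instead the minor chord native to Db minor, so it takes the label i.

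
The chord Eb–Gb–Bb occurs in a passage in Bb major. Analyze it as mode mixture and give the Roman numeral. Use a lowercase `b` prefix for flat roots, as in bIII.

Eb is scale degree 4 in Bb major. The diatonic chord on degree 4 would be Eb (IV), but Eb–Gb–Bb is the minor chord from Bb minor. As a borrowed chord it is labeled iv.

iv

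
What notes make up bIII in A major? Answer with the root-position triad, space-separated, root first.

Scale degree 3 in A major is C#. bIII uses the lowered form, C, taken from A minor. Building the major chord from the parallel minor on C: C–E–G.

C E G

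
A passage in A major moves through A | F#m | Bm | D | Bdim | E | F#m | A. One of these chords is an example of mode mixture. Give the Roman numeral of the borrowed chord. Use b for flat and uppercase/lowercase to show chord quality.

In A major the diatonic chords are A, Bm, C#m, D, E, F#m, G#dim. A, F#m, Bm, D and E all belong to that set. Bdim (B–D–F) is not: scale degree 2 in A major carries Bm (ii). In A minor the chord on that degree is Bdim, so here it functions as ii°, borrowed from the parallel minor.

ii°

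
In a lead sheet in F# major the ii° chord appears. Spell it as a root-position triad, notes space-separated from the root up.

G# B D

The root, G#, is scale degree 2 — the same note in F# major and F# minor; only the chord quality changes. Stacking thirds in F# minor on G# gives G#–B–D.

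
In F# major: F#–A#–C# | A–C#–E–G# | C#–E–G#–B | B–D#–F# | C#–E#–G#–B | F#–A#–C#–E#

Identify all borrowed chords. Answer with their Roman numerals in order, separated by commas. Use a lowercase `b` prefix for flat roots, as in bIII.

The diatonic triads in F# major are F#, G#m, A#m, B, C#, D#m, E#dim. F#–A#–C# = F#, B–D#–F# = B, C#–E#–G#–B = C#7 and F#–A#–C#–E# = F#maj7 are all diatonic. A–C#–E–G# doesn't fit — on degree 3 F# major would have A#m (iii). Amaj7 is the degree-3 chord of F# minor, so it is the borrowed bIIImaj7. C#–E–G#–B is not: scale degree 5 in F# major carries C# (V). In F# minor the chord on that degree is C#m7, so here it functions as v7, borrowed from the parallel minor.

bIIImaj7, v7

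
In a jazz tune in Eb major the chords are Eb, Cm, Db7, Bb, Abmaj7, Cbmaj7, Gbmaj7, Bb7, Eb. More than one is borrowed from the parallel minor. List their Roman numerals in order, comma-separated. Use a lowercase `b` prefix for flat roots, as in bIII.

In Eb major the diatonic chords are Eb, Fm, Gm, Ab, Bb, Cm, Ddim. Eb, Cm, Bb, Abmaj7 and Bb7 all belong to that set. But Db7 (Db–F–Ab–Cb) is foreign: the diatonic vii° on degree 7 is Ddim, whereas Db7 comes from Eb minor. It is labeled bVII7. Cbmaj7 (Cb–Eb–Gb–Bb) doesn't fit — on degree 6 Eb major would have Cm (vi). Cbmaj7 is the degree-6 chord of Eb minor, so it is the borrowed bVImaj7. Gbmaj7 (Gb–Bb–Db–F) is not: scale degree 3 in Eb major carries Gm (iii). In Eb minor the chord on that degree is Gbmaj7, so here it functions as bIIImaj7, borrowed from the parallel minor.

bVII7, bVImaj7, bIIImaj7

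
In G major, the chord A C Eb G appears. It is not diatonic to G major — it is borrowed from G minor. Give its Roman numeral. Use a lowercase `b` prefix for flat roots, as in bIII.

iiø7

A is scale degree 2 in G major. A–C–Eb–G is a half-diminished-seventh chord — the form found in G minor, not the diatonic ii (Am). Borrowed into G major it is written iiø7.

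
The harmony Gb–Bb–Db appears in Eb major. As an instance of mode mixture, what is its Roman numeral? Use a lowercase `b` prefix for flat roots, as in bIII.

bIII

Gb is the lowered form of scale degree 3 in Eb major (the diatonic degree 3 is G). Gb–Bb–Db is a major chord — the form found in Eb minor, not the diatonic iii (Gm). Borrowed into Eb major it is written bIII.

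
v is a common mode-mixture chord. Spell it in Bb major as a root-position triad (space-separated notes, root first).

F Ab C

v is built on scale degree 5, which is F in both Bb major and its parallel. Stacking thirds in Bb minor on F gives F–Ab–C.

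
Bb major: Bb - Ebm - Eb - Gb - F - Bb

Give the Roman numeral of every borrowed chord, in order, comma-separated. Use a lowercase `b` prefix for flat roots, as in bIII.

iv, bVI

The diatonic triads in Bb major are Bb, Cm, Dm, Eb, F, Gm, Adim. Bb, Eb and F all belong to that set. Ebm (Eb–Gb–Bb) is not: scale degree 4 in Bb major carries Eb (IV). In Bb minor the chord on that degree is Ebm, so here it functions as iv, borrowed from the parallel minor. Gb (Gb–Bb–Db) is not: scale degree 6 in Bb major carries Gm (vi). In Bb minor the chord on that degree is Gb, so here it functions as bVI, borrowed from the parallel minor.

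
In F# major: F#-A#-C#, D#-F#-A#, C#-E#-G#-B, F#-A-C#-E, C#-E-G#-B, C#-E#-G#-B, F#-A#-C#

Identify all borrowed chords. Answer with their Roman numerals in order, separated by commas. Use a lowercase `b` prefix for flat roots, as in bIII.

F# major has the diatonic set F#, G#m, A#m, B, C#, D#m, E#dim. F#–A#–C# = F#, D#–F#–A# = D#m and C#–E#–G#–B = C#7 all belong to that set. F#–A–C#–E is not: scale degree 1 in F# major carries F# (I). In F# minor the chord on that degree is F#m7, so here it functions as i7, borrowed from the parallel minor. C#–E–G#–B doesn't fit — on degree 5 F# major would have C# (V). C#m7 is the degree-5 chord of F# minor, so it is the borrowed v7.

i7, v7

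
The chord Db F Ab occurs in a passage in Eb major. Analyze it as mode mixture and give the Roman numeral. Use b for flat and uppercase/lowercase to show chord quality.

bVII

Db is the lowered form of scale degree 7 in Eb major (the diatonic degree 7 is D). Diatonically Eb major has Ddim (vii°) on that degree; Db–F–Ab is instead the major chord native to Eb minor, so it takes the label bVII.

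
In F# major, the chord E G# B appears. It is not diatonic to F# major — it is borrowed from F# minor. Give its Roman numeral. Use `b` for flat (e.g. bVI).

bVII

E is the lowered form of scale degree 7 in F# major (the diatonic degree 7 is E#). Diatonically F# major has E#dim (vii°) on that degree; E–G#–B is instead the major chord native to F# minor, so it takes the label bVII.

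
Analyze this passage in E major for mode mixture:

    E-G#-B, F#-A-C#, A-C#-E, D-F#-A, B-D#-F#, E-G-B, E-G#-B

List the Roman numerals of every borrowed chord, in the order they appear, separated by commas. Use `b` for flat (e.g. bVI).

bVII, i

The diatonic triads in E major are E, F#m, G#m, A, B, C#m, D#dim. E–G#–B = E, F#–A–C# = F#m, A–C#–E = A and B–D#–F# = B all belong to that set. D–F#–A is not: scale degree 7 in E major carries D#dim (vii°). In E minor the chord on that degree is D, so here it functions as bVII, borrowed from the parallel minor. E–G–B doesn't fit — on degree 1 E major would have E (I). Em is the degree-1 chord of E minor, so it is the borrowed i.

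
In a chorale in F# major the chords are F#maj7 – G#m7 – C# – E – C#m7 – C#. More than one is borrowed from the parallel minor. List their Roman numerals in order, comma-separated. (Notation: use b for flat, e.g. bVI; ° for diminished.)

bVII, v7

In F# major the diatonic chords are F#, G#m, A#m, B, C#, D#m, E#dim. F#maj7, G#m7 and C# all belong to that set. But E (E–G#–B) is foreign: the diatonic vii° on degree 7 is E#dim, whereas E comes from F# minor. It is labeled bVII. C#m7 (C#–E–G#–B) is not: scale degree 5 in F# major carries C# (V). In F# minor the chord on that degree is C#m7, so here it functions as v7, borrowed from the parallel minor.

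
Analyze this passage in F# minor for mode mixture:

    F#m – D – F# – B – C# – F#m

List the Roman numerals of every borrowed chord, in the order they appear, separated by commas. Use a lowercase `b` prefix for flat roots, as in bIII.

In F# minor (with V from harmonic minor) the diatonic chords are F#m, G#dim, A, Bm, C#, D, E. F#m, D and C# are all diatonic. But F# (F#–A#–C#) is foreign: the diatonic i on degree 1 is F#m, whereas F# comes from F# major. It is labeled I. B (B–D#–F#) is not: scale degree 4 in F# minor carries Bm (iv). In F# major the chord on that degree is B, so here it functions as IV, borrowed from the parallel major.

I, IV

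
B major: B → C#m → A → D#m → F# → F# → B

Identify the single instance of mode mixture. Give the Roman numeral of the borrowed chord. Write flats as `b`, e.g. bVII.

bVII

B major has the diatonic set B, C#m, D#m, E, F#, G#m, A#dim. B, C#m, D#m and F# are all diatonic. A (A–C#–E) is not: scale degree 7 in B major carries A#dim (vii°). In B minor the chord on that degree is A, so here it functions as bVII, borrowed from the parallel minor.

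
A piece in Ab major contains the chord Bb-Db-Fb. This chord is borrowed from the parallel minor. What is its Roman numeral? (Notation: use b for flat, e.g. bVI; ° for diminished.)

Bb is scale degree 2 in Ab major. Diatonically Ab major has Bbm (ii) on that degree; Bb–Db–Fb is instead the diminished chord native to Ab minor, so it takes the label ii°.

ii°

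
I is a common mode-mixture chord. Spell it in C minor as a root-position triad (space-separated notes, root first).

I is built on scale degree 1, which is C in both C minor and its parallel. In C major the chord on C is C–E–G.

C E G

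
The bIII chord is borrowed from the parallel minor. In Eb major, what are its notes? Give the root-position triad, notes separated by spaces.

Scale degree 3 in Eb major is G. bIII uses the lowered form, Gb, taken from Eb minor. Stacking thirds in Eb minor on Gb gives Gb–Bb–Db.

Gb Bb Db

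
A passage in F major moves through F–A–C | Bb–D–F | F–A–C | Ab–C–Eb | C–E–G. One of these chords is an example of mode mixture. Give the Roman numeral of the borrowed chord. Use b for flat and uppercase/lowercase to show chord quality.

bIII

In F major the diatonic chords are F, Gm, Am, Bb, C, Dm, Edim. Of the given chords, F–A–C = F, Bb–D–F = Bb and C–E–G = C are diatonic. Ab–C–Eb is not: scale degree 3 in F major carries Am (iii). In F minor the chord on that degree is Ab, so here it functions as bIII, borrowed from the parallel minor.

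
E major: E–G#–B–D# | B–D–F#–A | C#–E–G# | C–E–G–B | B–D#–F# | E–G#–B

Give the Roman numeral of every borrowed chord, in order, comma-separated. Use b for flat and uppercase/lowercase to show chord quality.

E major has the diatonic set E, F#m, G#m, A, B, C#m, D#dim. E–G#–B–D# = Emaj7, C#–E–G# = C#m, B–D#–F# = B and E–G#–B = E all belong to that set. B–D–F#–A is not: scale degree 5 in E major carries B (V). In E minor the chord on that degree is Bm7, so here it functions as v7, borrowed from the parallel minor. C–E–G–B is not: scale degree 6 in E major carries C#m (vi). In E minor the chord on that degree is Cmaj7, so here it functions as bVImaj7, borrowed from the parallel minor.

v7, bVImaj7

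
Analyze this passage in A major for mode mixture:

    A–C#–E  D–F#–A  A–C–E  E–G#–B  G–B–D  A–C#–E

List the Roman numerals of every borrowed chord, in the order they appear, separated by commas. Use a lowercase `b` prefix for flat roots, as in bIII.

i, bVII

The diatonic triads in A major are A, Bm, C#m, D, E, F#m, G#dim. A–C#–E = A, D–F#–A = D and E–G#–B = E all belong to that set. But A–C–E is foreign: the diatonic I on degree 1 is A, whereas Am comes from A minor. It is labeled i. G–B–D doesn't fit — on degree 7 A major would have G#dim (vii°). G is the degree-7 chord of A minor, so it is the borrowed bVII.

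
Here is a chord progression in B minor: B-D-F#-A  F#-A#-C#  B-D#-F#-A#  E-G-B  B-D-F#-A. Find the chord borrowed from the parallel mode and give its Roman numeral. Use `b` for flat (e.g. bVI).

The diatonic triads in B minor (with V from harmonic minor) are Bm, C#dim, D, Em, F#, G, A. B–D–F#–A = Bm7, F#–A#–C# = F# and E–G–B = Em all belong to that set. B–D#–F#–A# is not: scale degree 1 in B minor carries Bm (i). In B major the chord on that degree is Bmaj7, so here it functions as Imaj7, borrowed from the parallel major.

Imaj7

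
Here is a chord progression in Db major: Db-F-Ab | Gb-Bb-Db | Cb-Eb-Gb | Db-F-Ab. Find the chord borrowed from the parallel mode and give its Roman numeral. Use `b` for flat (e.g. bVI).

bVII

Db major has the diatonic set Db, Ebm, Fm, Gb, Ab, Bbm, Cdim. Of the given chords, Db–F–Ab = Db and Gb–Bb–Db = Gb are diatonic. But Cb–Eb–Gb is foreign: the diatonic vii° on degree 7 is Cdim, whereas Cb comes from Db minor. It is labeled bVII.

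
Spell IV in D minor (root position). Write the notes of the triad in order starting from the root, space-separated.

The root, G, is scale degree 4 — the same note in D minor and D major; only the chord quality changes. In D major the chord on G is G–B–D.

G B D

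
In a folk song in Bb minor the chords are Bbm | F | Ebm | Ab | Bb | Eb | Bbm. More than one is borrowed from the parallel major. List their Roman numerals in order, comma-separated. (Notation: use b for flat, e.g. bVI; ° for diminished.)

I, IV

The diatonic triads in Bb minor (with V from harmonic minor) are Bbm, Cdim, Db, Ebm, F, Gb, Ab. Bbm, F, Ebm and Ab are all diatonic. Bb (Bb–D–F) doesn't fit — on degree 1 Bb minor would have Bbm (i). Bb is the degree-1 chord of Bb major, so it is the borrowed I. Eb (Eb–G–Bb) is not: scale degree 4 in Bb minor carries Ebm (iv). In Bb major the chord on that degree is Eb, so here it functions as IV, borrowed from the parallel major.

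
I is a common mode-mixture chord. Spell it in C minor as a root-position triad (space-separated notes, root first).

The root, C, is scale degree 1 — the same note in C minor and C major; only the chord quality changes. In C major the chord on C is C–E–G.

C E G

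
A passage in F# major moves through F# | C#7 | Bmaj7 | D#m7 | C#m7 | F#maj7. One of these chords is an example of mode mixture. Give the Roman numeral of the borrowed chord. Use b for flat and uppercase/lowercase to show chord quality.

v7

F# major has the diatonic set F#, G#m, A#m, B, C#, D#m, E#dim. F#, C#7, Bmaj7, D#m7 and F#maj7 all belong to that set. C#m7 (C#–E–G#–B) doesn't fit — on degree 5 F# major would have C# (V). C#m7 is the degree-5 chord of F# minor, so it is the borrowed v7.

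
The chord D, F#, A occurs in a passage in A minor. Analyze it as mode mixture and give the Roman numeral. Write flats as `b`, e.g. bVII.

D is scale degree 4 in A minor. Diatonically A minor has Dm (iv) on that degree; D–F#–A is instead the major chord native to A major, so it takes the label IV.

IV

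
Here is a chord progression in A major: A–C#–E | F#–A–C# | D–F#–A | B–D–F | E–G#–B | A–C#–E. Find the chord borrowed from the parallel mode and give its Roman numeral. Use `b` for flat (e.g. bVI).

ii°

The diatonic triads in A major are A, Bm, C#m, D, E, F#m, G#dim. A–C#–E = A, F#–A–C# = F#m, D–F#–A = D and E–G#–B = E are all diatonic. B–D–F is not: scale degree 2 in A major carries Bm (ii). In A minor the chord on that degree is Bdim, so here it functions as ii°, borrowed from the parallel minor.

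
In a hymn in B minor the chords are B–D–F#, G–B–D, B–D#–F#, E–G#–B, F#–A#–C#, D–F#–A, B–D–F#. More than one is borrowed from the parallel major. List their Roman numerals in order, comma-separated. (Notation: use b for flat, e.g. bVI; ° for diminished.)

B minor has the diatonic set Bm, C#dim, D, Em, F#, G, A (with V from harmonic minor). B–D–F# = Bm, G–B–D = G, F#–A#–C# = F# and D–F#–A = D are all diatonic. But B–D#–F# is foreign: the diatonic i on degree 1 is Bm, whereas B comes from B major. It is labeled I. E–G#–B doesn't fit — on degree 4 B minor would have Em (iv). E is the degree-4 chord of B major, so it is the borrowed IV.

I, IV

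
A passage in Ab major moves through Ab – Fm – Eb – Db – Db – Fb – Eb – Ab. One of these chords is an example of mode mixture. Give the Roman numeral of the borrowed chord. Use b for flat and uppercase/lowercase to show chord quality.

bVI

In Ab major the diatonic chords are Ab, Bbm, Cm, Db, Eb, Fm, Gdim. Of the given chords, Ab, Fm, Eb and Db are diatonic. Fb (Fb–Ab–Cb) is not: scale degree 6 in Ab major carries Fm (vi). In Ab minor the chord on that degree is Fb, so here it functions as bVI, borrowed from the parallel minor.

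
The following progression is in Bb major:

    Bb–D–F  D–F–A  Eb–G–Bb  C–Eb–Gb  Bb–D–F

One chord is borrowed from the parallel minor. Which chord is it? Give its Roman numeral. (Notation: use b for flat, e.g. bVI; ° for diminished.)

ii°

Bb major has the diatonic set Bb, Cm, Dm, Eb, F, Gm, Adim. Bb–D–F = Bb, D–F–A = Dm and Eb–G–Bb = Eb all belong to that set. But C–Eb–Gb is foreign: the diatonic ii on degree 2 is Cm, whereas Cdim comes from Bb minor. It is labeled ii°.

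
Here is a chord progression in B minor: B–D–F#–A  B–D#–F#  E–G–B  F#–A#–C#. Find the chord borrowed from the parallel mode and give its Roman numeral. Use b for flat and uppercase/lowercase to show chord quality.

B minor has the diatonic set Bm, C#dim, D, Em, F#, G, A (with V from harmonic minor). B–D–F#–A = Bm7, E–G–B = Em and F#–A#–C# = F# are all diatonic. B–D#–F# doesn't fit — on degree 1 B minor would have Bm (i). B is the degree-1 chord of B major, so it is the borrowed I.

I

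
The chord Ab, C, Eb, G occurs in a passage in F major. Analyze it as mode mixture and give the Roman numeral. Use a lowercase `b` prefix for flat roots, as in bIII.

bIIImaj7

In F major scale degree 3 is A; Ab is its lowered form, from F minor. Ab–C–Eb–G is a major-seventh chord — the form found in F minor, not the diatonic iii (Am). Borrowed into F major it is written bIIImaj7.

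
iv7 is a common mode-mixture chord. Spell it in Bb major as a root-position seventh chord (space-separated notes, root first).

The root, Eb, is scale degree 4 — the same note in Bb major and Bb minor; only the chord quality changes. Building the minor-seventh chord from the parallel minor on Eb: Eb–Gb–Bb–Db.

Eb Gb Bb Db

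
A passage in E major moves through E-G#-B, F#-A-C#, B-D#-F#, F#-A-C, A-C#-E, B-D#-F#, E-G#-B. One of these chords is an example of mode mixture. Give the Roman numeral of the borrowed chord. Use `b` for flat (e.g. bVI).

E major has the diatonic set E, F#m, G#m, A, B, C#m, D#dim. Of the given chords, E–G#–B = E, F#–A–C# = F#m, B–D#–F# = B and A–C#–E = A are diatonic. F#–A–C doesn't fit — on degree 2 E major would have F#m (ii). F#dim is the degree-2 chord of E minor, so it is the borrowed ii°.

ii°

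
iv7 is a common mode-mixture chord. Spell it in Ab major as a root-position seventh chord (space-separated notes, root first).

iv7 is built on scale degree 4, which is Db in both Ab major and its parallel. Building the minor-seventh chord from the parallel minor on Db: Db–Fb–Ab–Cb.

Db Fb Ab Cb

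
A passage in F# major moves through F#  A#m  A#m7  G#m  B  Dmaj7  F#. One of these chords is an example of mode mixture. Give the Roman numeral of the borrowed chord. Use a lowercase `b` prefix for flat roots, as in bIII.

F# major has the diatonic set F#, G#m, A#m, B, C#, D#m, E#dim. F#, A#m, A#m7, G#m and B all belong to that set. But Dmaj7 (D–F#–A–C#) is foreign: the diatonic vi on degree 6 is D#m, whereas Dmaj7 comes from F# minor. It is labeled bVImaj7.

bVImaj7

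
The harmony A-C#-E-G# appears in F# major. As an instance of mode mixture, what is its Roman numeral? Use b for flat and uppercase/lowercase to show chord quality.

In F# major scale degree 3 is A#; A is its lowered form, from F# minor. A–C#–E–G# is a major-seventh chord — the form found in F# minor, not the diatonic iii (A#m). Borrowed into F# major it is written bIIImaj7.

bIIImaj7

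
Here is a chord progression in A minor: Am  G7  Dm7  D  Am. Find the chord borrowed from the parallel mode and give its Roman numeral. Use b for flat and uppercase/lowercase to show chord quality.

The diatonic triads in A minor (with V from harmonic minor) are Am, Bdim, C, Dm, E, F, G. Am, G7 and Dm7 all belong to that set. D (D–F#–A) doesn't fit — on degree 4 A minor would have Dm (iv). D is the degree-4 chord of A major, so it is the borrowed IV.

IV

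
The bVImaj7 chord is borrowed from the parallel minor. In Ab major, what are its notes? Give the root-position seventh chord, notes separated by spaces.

The root of bVImaj7 is the lowered 6th degree: F becomes Fb. In Ab minor the chord on Fb is Fb–Ab–Cb–Eb.

Fb Ab Cb Eb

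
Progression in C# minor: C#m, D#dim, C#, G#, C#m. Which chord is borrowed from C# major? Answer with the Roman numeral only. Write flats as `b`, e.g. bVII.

The diatonic triads in C# minor (with V from harmonic minor) are C#m, D#dim, E, F#m, G#, A, B. C#m, D#dim and G# all belong to that set. C# (C#–E#–G#) is not: scale degree 1 in C# minor carries C#m (i). In C# major the chord on that degree is C#, so here it functions as I, borrowed from the parallel major.

I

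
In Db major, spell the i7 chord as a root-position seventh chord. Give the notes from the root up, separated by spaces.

The root, Db, is scale degree 1 — the same note in Db major and Db minor; only the chord quality changes. Building the minor-seventh chord from the parallel minor on Db: Db–Fb–Ab–Cb.

Db Fb Ab Cb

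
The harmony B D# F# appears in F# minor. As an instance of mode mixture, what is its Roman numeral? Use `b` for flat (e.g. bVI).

IV

The root B is the diatonic 4th degree of F# minor; the borrowing shows in the chord quality. Diatonically F# minor has Bm (iv) on that degree; B–D#–F# is instead the major chord native to F# major, so it takes the label IV.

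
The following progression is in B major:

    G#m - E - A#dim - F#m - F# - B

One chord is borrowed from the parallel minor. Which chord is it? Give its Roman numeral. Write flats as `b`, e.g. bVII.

The diatonic triads in B major are B, C#m, D#m, E, F#, G#m, A#dim. G#m, E, A#dim, F# and B are all diatonic. But F#m (F#–A–C#) is foreign: the diatonic V on degree 5 is F#, whereas F#m comes from B minor. It is labeled v.

v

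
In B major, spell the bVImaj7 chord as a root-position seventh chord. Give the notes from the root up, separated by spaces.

G B D F#

Scale degree 6 in B major is G#. bVImaj7 uses the lowered form, G, taken from B minor. In B minor the chord on G is G–B–D–F#.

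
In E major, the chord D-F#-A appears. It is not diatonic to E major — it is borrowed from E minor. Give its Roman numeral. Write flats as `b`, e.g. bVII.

The root D is the lowered 7th scale degree — diatonically E major has D# there. The diatonic chord on degree 7 would be D#dim (vii°), but D–F#–A is the major chord from E minor. As a borrowed chord it is labeled bVII.

bVII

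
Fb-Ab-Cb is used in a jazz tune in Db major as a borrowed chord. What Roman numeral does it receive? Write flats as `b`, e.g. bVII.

bIII

Fb is the lowered form of scale degree 3 in Db major (the diatonic degree 3 is F). Fb–Ab–Cb is a major chord — the form found in Db minor, not the diatonic iii (Fm). Borrowed into Db major it is written bIII.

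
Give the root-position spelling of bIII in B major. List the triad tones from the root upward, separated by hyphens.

D-F#-A

bIII is built on the lowered scale degree 3. In B major degree 3 is D#; lowered it becomes D. Building the major chord from the parallel minor on D: D–F#–A.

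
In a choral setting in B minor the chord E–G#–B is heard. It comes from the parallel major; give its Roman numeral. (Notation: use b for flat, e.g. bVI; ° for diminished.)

IV

The root E is the diatonic 4th degree of B minor; the borrowing shows in the chord quality. Diatonically B minor has Em (iv) on that degree; E–G#–B is instead the major chord native to B major, so it takes the label IV.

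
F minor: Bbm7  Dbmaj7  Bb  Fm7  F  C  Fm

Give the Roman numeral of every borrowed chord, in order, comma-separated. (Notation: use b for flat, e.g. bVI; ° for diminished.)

IV, I

F minor has the diatonic set Fm, Gdim, Ab, Bbm, C, Db, Eb (with V from harmonic minor). Bbm7, Dbmaj7, Fm7, C and Fm all belong to that set. But Bb (Bb–D–F) is foreign: the diatonic iv on degree 4 is Bbm, whereas Bb comes from F major. It is labeled IV. But F (F–A–C) is foreign: the diatonic i on degree 1 is Fm, whereas F comes from F major. It is labeled I.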